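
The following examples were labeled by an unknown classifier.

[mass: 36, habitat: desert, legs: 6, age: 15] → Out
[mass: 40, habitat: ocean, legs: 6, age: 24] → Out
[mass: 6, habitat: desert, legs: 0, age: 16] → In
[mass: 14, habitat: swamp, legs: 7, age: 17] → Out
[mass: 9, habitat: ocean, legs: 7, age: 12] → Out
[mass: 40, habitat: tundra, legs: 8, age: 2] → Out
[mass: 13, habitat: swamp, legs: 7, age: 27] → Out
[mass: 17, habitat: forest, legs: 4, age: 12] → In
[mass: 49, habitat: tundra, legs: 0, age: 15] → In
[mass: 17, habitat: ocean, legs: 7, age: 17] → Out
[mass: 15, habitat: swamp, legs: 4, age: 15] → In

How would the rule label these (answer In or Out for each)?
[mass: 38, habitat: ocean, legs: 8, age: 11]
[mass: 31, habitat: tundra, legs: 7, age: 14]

The classifier is using: legs ≤ 4.

Out, Out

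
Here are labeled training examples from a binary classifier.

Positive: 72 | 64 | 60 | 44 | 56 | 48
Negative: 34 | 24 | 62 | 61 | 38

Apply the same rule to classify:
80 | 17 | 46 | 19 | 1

Positive, Negative, Negative, Negative, Negative

The common property of the 'Positive' items is: multiple of 4 AND at least 34. No 'Negative' item has it.
80: Positive (80 = 4·20, 80 ≥ 34). 17: Negative (17 = 4·4 + 1, 17 < 34). 46: Negative (46 = 4·11 + 2, 46 ≥ 34). 19: Negative (19 = 4·4 + 3, 19 < 34). 1: Negative (1 = 4·0 + 1, 1 < 34).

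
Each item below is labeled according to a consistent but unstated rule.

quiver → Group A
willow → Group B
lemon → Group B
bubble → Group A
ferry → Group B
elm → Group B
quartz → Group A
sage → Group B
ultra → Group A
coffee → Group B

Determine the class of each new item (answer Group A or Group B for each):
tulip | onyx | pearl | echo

Group A, Group B, Group B, Group B

Rule: contains 'u'. This holds for each 'Group A' example and fails for each 'Group B' one.
tulip → has 'u' → Group A.
onyx → no 'u' → Group B.
pearl → no 'u' → Group B.
echo → no 'u' → Group B.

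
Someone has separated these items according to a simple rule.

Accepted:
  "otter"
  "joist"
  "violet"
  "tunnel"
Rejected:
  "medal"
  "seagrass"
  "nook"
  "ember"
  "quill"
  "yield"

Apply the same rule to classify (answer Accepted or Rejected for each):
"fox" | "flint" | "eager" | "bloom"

One predicate separates the groups cleanly: contains 't'.

Rejected, Accepted, Rejected, Rejected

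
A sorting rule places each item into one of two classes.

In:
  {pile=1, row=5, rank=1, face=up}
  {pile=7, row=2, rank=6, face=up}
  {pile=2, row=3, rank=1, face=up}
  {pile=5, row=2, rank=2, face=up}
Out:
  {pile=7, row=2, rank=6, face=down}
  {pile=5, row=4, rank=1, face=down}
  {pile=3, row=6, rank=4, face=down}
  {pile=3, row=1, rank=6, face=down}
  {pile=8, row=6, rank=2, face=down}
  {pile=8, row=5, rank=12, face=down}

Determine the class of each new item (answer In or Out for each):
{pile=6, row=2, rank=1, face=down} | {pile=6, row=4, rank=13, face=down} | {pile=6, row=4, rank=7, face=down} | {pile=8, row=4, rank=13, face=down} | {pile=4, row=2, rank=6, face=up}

Every 'In' example satisfies: face is up. None of the 'Out' examples do.
{pile=6, row=2, rank=1, face=down} → face is down → Out.
{pile=6, row=4, rank=13, face=down} → face is down → Out.
{pile=6, row=4, rank=7, face=down} → face is down → Out.
{pile=8, row=4, rank=13, face=down} → face is down → Out.
{pile=4, row=2, rank=6, face=up} → face is up → In.

Out, Out, Out, Out, In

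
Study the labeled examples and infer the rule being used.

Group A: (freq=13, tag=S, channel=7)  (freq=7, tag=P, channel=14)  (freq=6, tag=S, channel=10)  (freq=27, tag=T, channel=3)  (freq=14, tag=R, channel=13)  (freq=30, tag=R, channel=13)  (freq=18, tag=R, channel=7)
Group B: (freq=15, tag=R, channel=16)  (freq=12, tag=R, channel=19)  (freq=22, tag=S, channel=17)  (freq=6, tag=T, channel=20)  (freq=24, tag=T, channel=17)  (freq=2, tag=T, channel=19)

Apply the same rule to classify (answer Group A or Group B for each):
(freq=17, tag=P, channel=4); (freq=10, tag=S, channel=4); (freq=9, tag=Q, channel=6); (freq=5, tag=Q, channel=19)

Group A, Group A, Group A, Group B

All 'Group A' examples share one property — channel ≤ 14 — and every 'Group B' example lacks it.
(freq=17, tag=P, channel=4): channel = 4 — qualifies, so Group A.
(freq=10, tag=S, channel=4): channel = 4 — qualifies, so Group A.
(freq=9, tag=Q, channel=6): channel = 6 — qualifies, so Group A.
(freq=5, tag=Q, channel=19): channel = 19 — does not satisfy this, so Group B.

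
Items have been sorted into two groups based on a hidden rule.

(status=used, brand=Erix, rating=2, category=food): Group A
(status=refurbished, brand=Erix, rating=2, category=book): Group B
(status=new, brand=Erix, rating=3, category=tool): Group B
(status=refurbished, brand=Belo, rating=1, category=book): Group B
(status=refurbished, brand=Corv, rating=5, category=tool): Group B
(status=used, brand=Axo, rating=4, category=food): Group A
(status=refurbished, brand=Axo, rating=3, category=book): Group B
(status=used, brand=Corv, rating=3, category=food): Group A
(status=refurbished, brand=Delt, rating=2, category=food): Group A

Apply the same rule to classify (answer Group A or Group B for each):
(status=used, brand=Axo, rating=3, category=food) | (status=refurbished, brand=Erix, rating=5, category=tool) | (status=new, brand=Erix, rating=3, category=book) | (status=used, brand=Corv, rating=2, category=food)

Group A, Group B, Group B, Group A

'Group A' ⟺ category is food.
(status=used, brand=Axo, rating=3, category=food): category is food, meets the rule → Group A. (status=refurbished, brand=Erix, rating=5, category=tool): category is tool, doesn't match → Group B. (status=new, brand=Erix, rating=3, category=book): category is book, doesn't match → Group B. (status=used, brand=Corv, rating=2, category=food): category is food, meets the rule → Group A.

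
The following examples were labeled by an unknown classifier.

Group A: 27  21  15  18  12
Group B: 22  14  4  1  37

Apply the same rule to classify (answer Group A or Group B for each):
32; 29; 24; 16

Group B, Group B, Group A, Group B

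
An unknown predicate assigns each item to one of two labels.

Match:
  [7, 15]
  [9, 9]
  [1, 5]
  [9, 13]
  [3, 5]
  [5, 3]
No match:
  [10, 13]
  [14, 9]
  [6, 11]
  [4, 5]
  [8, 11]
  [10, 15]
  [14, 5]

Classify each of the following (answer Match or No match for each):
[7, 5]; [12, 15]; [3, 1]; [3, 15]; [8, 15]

The distinguishing property — sum is even — holds for all the 'Match' cases and none of the 'No match' cases.
[7, 5] → 7+5 = 12 → Match.
[12, 15] → 12+15 = 27 → No match.
[3, 1] → 3+1 = 4 → Match.
[3, 15] → 3+15 = 18 → Match.
[8, 15] → 8+15 = 23 → No match.

Match, No match, Match, Match, No match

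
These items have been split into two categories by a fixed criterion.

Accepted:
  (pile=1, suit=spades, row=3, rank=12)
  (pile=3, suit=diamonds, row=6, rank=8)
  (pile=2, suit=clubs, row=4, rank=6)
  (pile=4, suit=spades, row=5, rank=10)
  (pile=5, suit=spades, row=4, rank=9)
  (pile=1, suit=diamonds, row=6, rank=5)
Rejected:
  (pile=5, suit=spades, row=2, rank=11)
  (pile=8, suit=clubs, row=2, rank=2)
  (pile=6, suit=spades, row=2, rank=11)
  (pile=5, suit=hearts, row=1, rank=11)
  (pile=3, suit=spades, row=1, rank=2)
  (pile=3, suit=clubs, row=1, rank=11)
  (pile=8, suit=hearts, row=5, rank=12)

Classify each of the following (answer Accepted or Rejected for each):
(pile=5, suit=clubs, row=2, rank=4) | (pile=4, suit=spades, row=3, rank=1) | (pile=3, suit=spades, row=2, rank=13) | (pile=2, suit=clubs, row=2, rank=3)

Rejected, Accepted, Rejected, Rejected

Every 'Accepted' example satisfies: row ≥ 3 AND pile ≤ 5. None of the 'Rejected' examples do.
(pile=5, suit=clubs, row=2, rank=4): Rejected (row = 2, pile = 5).
(pile=4, suit=spades, row=3, rank=1): Accepted (row = 3, pile = 4).
(pile=3, suit=spades, row=2, rank=13): Rejected (row = 2, pile = 3).
(pile=2, suit=clubs, row=2, rank=3): Rejected (row = 2, pile = 2).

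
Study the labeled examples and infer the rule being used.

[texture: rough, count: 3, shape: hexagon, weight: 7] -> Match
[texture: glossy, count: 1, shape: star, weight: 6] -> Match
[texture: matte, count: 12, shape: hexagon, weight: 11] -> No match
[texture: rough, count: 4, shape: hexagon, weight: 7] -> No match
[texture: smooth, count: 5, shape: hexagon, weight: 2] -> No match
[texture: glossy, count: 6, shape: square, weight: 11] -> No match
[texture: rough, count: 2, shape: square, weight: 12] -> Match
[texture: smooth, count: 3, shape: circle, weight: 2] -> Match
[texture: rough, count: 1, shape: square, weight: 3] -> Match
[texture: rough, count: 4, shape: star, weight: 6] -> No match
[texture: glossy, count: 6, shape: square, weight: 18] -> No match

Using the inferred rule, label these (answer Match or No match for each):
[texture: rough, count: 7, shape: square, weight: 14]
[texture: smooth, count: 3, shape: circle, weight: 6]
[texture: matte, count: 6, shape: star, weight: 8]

All 'Match' examples share one property — count ≤ 3 — and every 'No match' example lacks it.
[texture: rough, count: 7, shape: square, weight: 14]: No match (count = 7). [texture: smooth, count: 3, shape: circle, weight: 6]: Match (count = 3). [texture: matte, count: 6, shape: star, weight: 8]: No match (count = 6).

No match, Match, No match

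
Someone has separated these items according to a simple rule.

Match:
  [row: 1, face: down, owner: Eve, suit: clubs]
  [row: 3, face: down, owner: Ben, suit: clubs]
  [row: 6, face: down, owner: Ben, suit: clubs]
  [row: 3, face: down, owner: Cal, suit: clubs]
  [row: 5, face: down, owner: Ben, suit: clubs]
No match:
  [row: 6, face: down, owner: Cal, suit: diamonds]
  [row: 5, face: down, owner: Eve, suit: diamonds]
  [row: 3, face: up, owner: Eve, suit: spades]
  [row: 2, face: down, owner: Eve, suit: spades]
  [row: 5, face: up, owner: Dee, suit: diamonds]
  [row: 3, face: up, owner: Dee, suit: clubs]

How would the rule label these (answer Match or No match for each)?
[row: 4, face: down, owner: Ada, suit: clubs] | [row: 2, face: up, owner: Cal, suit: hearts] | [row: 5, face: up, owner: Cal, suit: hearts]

The simplest hypothesis consistent with all the labels is: suit is clubs AND face is down.
[row: 4, face: down, owner: Ada, suit: clubs]: Match (suit is clubs, face is down). [row: 2, face: up, owner: Cal, suit: hearts]: No match (suit is hearts, face is up). [row: 5, face: up, owner: Cal, suit: hearts]: No match (suit is hearts, face is up).

Match, No match, No match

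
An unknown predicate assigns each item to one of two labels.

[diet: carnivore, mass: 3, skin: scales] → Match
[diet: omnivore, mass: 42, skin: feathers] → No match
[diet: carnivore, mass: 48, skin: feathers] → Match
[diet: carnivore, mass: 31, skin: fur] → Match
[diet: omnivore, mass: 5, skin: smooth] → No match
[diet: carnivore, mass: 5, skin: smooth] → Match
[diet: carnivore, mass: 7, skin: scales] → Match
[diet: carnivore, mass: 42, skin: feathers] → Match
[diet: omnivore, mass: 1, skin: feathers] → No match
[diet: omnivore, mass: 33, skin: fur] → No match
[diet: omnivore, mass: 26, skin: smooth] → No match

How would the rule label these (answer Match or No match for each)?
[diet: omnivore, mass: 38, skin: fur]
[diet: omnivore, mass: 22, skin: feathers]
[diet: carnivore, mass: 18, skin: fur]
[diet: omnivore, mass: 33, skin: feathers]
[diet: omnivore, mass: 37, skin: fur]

No match, No match, Match, No match, No match

'Match' ⟺ diet is carnivore.
[diet: omnivore, mass: 38, skin: fur]: No match (diet is omnivore).
[diet: omnivore, mass: 22, skin: feathers]: No match (diet is omnivore).
[diet: carnivore, mass: 18, skin: fur]: Match (diet is carnivore).
[diet: omnivore, mass: 33, skin: feathers]: No match (diet is omnivore).
[diet: omnivore, mass: 37, skin: fur]: No match (diet is omnivore).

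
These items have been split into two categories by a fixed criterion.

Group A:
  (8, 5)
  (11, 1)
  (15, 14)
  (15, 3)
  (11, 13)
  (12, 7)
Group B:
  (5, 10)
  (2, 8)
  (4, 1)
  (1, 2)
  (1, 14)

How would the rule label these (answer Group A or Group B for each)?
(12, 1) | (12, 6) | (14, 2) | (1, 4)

The rule appears to be: first ≥ 7.
(12, 1): first 12 — fits, so Group A. (12, 6): first 12 — fits, so Group A. (14, 2): first 14 — fits, so Group A. (1, 4): first 1 — fails the rule, so Group B.

Group A, Group A, Group A, Group B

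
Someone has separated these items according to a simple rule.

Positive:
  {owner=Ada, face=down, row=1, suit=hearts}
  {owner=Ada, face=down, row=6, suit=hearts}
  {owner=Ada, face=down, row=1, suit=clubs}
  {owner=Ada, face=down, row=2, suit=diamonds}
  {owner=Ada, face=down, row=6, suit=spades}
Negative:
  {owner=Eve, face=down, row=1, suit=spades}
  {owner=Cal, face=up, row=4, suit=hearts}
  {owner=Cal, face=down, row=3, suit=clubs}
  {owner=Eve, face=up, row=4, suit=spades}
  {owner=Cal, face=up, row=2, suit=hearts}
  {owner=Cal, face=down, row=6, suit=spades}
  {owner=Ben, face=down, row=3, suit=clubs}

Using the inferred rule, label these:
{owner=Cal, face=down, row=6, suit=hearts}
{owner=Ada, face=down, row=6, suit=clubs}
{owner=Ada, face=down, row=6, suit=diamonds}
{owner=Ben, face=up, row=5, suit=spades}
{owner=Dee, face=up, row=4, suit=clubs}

Negative, Positive, Positive, Negative, Negative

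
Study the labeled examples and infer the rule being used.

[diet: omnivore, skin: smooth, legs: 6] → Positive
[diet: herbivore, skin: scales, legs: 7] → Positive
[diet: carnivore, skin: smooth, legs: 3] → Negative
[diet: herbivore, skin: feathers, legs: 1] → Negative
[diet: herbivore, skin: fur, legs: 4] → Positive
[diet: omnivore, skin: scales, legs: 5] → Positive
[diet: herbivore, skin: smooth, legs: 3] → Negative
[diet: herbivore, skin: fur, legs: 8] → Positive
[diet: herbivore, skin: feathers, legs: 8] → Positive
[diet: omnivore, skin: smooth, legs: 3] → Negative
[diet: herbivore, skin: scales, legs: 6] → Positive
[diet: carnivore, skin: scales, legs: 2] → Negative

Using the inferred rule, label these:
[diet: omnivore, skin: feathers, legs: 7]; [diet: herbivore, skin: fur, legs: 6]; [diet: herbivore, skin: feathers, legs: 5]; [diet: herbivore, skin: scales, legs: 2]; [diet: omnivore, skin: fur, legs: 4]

Positive, Positive, Positive, Negative, Positive

The common property of the 'Positive' items is: legs ≥ 4. No 'Negative' item has it.
[diet: omnivore, skin: feathers, legs: 7]: legs = 7, checks out → Positive. [diet: herbivore, skin: fur, legs: 6]: legs = 6, checks out → Positive. [diet: herbivore, skin: feathers, legs: 5]: legs = 5, checks out → Positive. [diet: herbivore, skin: scales, legs: 2]: legs = 2, doesn't qualify → Negative. [diet: omnivore, skin: fur, legs: 4]: legs = 4, checks out → Positive.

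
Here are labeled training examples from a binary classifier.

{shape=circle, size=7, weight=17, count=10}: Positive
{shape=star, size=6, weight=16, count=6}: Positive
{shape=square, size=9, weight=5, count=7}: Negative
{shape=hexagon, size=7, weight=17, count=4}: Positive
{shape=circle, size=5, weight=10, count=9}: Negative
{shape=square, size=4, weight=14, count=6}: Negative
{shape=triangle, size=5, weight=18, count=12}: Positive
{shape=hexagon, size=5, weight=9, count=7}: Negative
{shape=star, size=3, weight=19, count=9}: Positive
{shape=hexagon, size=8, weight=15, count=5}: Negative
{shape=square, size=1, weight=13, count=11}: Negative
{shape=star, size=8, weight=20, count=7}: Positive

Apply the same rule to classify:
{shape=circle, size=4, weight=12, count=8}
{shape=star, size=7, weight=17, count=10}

The pattern is that an item is 'Positive' exactly when: weight ≥ 16.
{shape=circle, size=4, weight=12, count=8}: weight = 12 — does not satisfy this, so Negative. {shape=star, size=7, weight=17, count=10}: weight = 17 — passes, so Positive.

Negative, Positive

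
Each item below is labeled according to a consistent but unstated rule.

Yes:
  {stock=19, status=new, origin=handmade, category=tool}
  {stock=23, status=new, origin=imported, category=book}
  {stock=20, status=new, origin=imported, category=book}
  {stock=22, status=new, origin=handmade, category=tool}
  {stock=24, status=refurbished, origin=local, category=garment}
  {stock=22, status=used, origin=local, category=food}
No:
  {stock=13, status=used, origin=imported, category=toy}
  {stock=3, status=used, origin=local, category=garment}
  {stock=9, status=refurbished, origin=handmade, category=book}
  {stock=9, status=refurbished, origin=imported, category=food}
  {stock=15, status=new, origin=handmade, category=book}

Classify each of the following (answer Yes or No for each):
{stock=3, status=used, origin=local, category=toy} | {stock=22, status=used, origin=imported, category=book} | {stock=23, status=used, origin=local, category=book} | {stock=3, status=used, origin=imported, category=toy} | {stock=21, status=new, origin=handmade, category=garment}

No, Yes, Yes, No, Yes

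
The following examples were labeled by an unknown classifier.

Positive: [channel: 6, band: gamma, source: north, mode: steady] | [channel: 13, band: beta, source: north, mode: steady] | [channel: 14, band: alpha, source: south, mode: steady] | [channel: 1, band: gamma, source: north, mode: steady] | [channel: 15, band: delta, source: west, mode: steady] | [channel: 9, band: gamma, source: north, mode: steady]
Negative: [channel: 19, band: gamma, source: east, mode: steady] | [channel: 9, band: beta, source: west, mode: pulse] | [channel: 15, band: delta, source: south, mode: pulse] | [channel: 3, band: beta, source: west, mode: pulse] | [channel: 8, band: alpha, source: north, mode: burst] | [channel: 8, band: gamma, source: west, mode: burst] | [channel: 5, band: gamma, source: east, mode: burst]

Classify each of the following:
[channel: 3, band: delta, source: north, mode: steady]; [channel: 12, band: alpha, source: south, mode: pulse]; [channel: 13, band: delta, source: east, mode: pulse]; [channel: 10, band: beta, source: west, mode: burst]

Positive, Negative, Negative, Negative

The classifier is using: mode is steady AND channel ≤ 15.
Positive: [channel: 3, band: delta, source: north, mode: steady], since mode is steady, channel = 3.
Negative: [channel: 12, band: alpha, source: south, mode: pulse], since mode is pulse, channel = 12.
Negative: [channel: 13, band: delta, source: east, mode: pulse], since mode is pulse, channel = 13.
Negative: [channel: 10, band: beta, source: west, mode: burst], since mode is burst, channel = 10.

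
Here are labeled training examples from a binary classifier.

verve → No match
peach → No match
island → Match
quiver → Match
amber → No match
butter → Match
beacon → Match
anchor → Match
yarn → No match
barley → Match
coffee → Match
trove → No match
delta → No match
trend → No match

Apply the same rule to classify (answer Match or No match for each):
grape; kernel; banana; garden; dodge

The distinguishing property — length 6 — holds for all the 'Match' cases and none of the 'No match' cases.
grape: length 5 — doesn't match, so No match.
kernel: length 6 — qualifies, so Match.
banana: length 6 — qualifies, so Match.
garden: length 6 — qualifies, so Match.
dodge: length 5 — doesn't match, so No match.

No match, Match, Match, Match, No match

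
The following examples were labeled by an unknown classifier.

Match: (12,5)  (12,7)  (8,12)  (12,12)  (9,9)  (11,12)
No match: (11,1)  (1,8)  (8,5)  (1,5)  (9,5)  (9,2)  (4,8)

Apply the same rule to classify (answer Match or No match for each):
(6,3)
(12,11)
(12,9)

No match, Match, Match

The common property of the 'Match' items is: sum ≥ 17. No 'No match' item has it.
(6,3): 6+3 = 9, does not pass → No match.
(12,11): 12+11 = 23, matches → Match.
(12,9): 12+9 = 21, matches → Match.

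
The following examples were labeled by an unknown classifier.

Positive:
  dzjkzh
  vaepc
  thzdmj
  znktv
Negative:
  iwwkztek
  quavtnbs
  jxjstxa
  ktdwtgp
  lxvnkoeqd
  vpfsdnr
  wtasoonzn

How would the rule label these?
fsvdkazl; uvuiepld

Negative, Negative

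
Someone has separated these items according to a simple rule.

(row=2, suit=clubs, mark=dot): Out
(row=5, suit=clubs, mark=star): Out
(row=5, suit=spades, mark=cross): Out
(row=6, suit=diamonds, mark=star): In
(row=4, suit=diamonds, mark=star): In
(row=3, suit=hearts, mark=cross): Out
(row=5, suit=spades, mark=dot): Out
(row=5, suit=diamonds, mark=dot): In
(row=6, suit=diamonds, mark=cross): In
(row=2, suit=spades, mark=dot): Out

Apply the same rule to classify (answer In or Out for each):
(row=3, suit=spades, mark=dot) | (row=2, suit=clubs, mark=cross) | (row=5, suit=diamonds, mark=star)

Comparing the two groups points to one rule — suit is diamonds.

Out, Out, In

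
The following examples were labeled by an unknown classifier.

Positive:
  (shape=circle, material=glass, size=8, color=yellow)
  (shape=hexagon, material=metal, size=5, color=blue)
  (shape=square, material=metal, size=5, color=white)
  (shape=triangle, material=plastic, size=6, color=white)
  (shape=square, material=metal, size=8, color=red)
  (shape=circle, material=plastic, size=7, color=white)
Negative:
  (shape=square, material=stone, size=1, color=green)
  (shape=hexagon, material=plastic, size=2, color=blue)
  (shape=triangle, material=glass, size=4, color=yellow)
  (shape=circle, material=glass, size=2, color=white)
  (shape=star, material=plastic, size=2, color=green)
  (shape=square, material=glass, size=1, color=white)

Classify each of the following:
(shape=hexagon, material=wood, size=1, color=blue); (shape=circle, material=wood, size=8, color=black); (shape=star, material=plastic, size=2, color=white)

Negative, Positive, Negative

Every 'Positive' example satisfies: size ≥ 5. None of the 'Negative' examples do.
(shape=hexagon, material=wood, size=1, color=blue): size = 1 — does not satisfy this, so Negative.
(shape=circle, material=wood, size=8, color=black): size = 8 — checks out, so Positive.
(shape=star, material=plastic, size=2, color=white): size = 2 — does not satisfy this, so Negative.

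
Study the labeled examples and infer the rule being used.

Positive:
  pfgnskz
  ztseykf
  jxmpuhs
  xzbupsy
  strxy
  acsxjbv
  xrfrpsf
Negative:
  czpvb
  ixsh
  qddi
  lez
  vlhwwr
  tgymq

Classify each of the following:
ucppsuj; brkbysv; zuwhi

Positive, Positive, Negative

The pattern is that an item is 'Positive' exactly when: odd length AND contains 's'.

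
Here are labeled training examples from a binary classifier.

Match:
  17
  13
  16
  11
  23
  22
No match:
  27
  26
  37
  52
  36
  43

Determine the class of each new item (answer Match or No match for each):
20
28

Match, No match

The rule appears to be: at most 23.
Match: 20, since 20 ≤ 23. No match: 28, since 28 > 23.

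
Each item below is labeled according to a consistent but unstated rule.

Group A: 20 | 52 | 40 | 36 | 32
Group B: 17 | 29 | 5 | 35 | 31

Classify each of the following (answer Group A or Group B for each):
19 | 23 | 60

Group B, Group B, Group A

The rule appears to be: even.
19 → 19 is odd → Group B. 23 → 23 is odd → Group B. 60 → 60 is even → Group A.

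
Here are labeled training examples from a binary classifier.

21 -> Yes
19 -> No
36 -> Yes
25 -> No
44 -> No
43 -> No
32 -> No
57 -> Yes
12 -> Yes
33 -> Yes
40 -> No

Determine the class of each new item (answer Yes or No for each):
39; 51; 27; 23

Yes, Yes, Yes, No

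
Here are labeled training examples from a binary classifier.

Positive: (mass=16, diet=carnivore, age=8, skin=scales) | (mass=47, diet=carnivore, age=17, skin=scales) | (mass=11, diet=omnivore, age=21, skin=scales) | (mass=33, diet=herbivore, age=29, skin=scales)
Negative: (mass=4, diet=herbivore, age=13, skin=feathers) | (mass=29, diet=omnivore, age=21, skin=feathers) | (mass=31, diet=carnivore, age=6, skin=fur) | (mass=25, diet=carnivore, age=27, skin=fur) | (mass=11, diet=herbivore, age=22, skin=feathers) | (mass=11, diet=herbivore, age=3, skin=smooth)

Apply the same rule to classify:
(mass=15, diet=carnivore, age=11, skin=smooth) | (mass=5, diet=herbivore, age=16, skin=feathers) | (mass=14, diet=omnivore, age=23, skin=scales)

Negative, Negative, Positive

The distinguishing property — skin is scales — holds for all the 'Positive' cases and none of the 'Negative' cases.
(mass=15, diet=carnivore, age=11, skin=smooth): Negative (skin is smooth). (mass=5, diet=herbivore, age=16, skin=feathers): Negative (skin is feathers). (mass=14, diet=omnivore, age=23, skin=scales): Positive (skin is scales).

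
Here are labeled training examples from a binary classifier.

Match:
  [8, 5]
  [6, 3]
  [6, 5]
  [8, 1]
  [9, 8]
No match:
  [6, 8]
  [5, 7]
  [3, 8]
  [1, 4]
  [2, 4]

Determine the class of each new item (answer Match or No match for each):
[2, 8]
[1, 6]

One predicate separates the groups cleanly: first > second.
[2, 8] — 2 < 8, hence No match. [1, 6] — 1 < 6, hence No match.

No match, No match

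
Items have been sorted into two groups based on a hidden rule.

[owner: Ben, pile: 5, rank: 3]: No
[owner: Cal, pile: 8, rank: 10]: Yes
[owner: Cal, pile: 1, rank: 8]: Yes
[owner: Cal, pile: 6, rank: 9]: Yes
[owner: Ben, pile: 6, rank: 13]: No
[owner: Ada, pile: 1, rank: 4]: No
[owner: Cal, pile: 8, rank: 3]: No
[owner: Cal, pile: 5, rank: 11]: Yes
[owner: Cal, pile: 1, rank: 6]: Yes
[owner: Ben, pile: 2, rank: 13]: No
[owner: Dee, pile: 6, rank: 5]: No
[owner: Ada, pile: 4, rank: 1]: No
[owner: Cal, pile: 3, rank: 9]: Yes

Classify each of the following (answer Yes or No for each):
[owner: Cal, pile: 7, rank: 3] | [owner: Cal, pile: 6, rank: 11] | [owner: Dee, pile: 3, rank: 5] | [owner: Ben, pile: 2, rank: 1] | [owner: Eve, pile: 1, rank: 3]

No, Yes, No, No, No

The rule appears to be: owner is Cal AND rank ≥ 4.
[owner: Cal, pile: 7, rank: 3] — owner is Cal, rank = 3, hence No. [owner: Cal, pile: 6, rank: 11] — owner is Cal, rank = 11, hence Yes. [owner: Dee, pile: 3, rank: 5] — owner is Dee, rank = 5, hence No. [owner: Ben, pile: 2, rank: 1] — owner is Ben, rank = 1, hence No. [owner: Eve, pile: 1, rank: 3] — owner is Eve, rank = 3, hence No.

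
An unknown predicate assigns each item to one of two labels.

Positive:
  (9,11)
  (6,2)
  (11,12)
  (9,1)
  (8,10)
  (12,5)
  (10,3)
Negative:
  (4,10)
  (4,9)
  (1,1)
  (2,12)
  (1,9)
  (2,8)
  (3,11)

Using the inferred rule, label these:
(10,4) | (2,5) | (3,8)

Positive, Negative, Negative

All 'Positive' examples share one property — first ≥ 5 — and every 'Negative' example lacks it.
(10,4): Positive (first 10). (2,5): Negative (first 2). (3,8): Negative (first 3).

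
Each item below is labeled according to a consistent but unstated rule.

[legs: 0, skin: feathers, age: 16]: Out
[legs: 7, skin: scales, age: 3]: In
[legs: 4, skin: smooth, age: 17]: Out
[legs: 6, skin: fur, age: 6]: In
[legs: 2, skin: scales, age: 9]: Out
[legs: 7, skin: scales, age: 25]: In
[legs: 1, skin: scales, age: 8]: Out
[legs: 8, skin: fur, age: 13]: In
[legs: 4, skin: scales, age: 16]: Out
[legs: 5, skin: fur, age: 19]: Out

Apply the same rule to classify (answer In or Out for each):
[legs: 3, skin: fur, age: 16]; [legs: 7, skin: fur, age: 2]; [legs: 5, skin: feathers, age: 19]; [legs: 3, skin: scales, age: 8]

Out, In, Out, Out

Every 'In' example satisfies: legs ≥ 6. None of the 'Out' examples do.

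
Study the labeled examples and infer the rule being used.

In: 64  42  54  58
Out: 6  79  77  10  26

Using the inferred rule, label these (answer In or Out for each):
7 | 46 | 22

The simplest hypothesis consistent with all the labels is: even AND at least 42.
7: 7 is odd, 7 < 42 — lacks this property, so Out. 46: 46 is even, 46 ≥ 42 — fits, so In. 22: 22 is even, 22 < 42 — lacks this property, so Out.

Out, In, Out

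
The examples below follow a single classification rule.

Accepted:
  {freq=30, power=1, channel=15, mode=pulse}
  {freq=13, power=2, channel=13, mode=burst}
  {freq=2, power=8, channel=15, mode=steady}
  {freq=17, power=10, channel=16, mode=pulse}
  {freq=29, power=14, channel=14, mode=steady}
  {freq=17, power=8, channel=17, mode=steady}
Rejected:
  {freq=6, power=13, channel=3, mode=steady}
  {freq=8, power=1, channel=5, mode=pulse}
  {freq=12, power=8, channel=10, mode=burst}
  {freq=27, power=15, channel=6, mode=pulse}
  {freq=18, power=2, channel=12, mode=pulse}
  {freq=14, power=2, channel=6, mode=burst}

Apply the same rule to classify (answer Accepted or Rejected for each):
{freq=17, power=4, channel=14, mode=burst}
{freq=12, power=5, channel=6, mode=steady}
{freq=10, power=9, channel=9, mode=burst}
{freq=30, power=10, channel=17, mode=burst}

Accepted, Rejected, Rejected, Accepted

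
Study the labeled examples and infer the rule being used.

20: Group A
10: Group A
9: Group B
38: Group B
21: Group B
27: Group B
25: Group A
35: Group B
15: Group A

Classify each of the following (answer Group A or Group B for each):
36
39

The distinguishing property — multiple of 5 AND at most 25 — holds for all the 'Group A' cases and none of the 'Group B' cases.
Group B: 36, since 36 = 5·7 + 1, 36 > 25. Group B: 39, since 39 = 5·7 + 4, 39 > 25.

Group B, Group B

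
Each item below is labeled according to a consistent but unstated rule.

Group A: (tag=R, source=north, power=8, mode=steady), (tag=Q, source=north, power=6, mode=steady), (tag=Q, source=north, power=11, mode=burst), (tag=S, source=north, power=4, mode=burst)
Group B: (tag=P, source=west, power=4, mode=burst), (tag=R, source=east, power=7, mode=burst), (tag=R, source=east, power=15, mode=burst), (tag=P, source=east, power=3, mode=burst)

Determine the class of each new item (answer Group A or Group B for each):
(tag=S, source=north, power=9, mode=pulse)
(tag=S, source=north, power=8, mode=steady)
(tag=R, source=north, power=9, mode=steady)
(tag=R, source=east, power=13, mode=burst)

Group A, Group A, Group A, Group B

Every 'Group A' example satisfies: source is north. None of the 'Group B' examples do.
(tag=S, source=north, power=9, mode=pulse): source is north — fits, so Group A. (tag=S, source=north, power=8, mode=steady): source is north — fits, so Group A. (tag=R, source=north, power=9, mode=steady): source is north — fits, so Group A. (tag=R, source=east, power=13, mode=burst): source is east — lacks this property, so Group B.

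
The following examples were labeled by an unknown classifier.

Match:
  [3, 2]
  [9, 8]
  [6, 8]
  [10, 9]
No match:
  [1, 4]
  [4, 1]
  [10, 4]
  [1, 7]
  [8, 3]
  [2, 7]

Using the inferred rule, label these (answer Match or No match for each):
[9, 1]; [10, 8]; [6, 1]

No match, Match, No match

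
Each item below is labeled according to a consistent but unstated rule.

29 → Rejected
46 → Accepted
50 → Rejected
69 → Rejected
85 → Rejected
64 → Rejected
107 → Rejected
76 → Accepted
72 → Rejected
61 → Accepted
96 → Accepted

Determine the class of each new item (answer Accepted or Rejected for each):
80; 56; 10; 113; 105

Rule: ≡ 1 (mod 5). This holds for each 'Accepted' example and fails for each 'Rejected' one.
80: Rejected (80 mod 5 = 0). 56: Accepted (56 mod 5 = 1). 10: Rejected (10 mod 5 = 0). 113: Rejected (113 mod 5 = 3). 105: Rejected (105 mod 5 = 0).

Rejected, Accepted, Rejected, Rejected, Rejected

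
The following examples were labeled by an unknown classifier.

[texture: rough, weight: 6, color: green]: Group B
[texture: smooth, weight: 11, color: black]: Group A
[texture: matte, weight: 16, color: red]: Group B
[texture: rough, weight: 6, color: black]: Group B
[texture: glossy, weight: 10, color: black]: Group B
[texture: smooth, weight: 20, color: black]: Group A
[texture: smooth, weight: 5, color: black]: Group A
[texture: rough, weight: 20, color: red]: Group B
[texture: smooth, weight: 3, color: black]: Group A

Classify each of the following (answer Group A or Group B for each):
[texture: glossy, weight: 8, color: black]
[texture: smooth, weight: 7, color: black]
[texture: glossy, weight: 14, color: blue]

One predicate separates the groups cleanly: texture is smooth.
[texture: glossy, weight: 8, color: black]: Group B (texture is glossy).
[texture: smooth, weight: 7, color: black]: Group A (texture is smooth).
[texture: glossy, weight: 14, color: blue]: Group B (texture is glossy).

Group B, Group A, Group B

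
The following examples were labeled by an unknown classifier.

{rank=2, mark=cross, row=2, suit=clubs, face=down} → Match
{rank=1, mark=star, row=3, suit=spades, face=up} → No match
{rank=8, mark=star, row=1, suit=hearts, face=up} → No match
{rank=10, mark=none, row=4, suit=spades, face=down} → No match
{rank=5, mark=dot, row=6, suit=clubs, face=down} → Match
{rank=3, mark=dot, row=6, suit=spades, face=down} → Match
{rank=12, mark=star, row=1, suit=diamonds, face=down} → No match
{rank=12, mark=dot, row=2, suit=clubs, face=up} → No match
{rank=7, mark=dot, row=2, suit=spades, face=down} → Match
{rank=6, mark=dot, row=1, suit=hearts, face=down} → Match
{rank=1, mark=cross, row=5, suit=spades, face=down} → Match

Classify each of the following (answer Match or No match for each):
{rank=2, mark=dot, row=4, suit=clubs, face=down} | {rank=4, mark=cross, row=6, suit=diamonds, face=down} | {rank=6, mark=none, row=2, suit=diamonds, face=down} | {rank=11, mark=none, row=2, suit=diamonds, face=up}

The distinguishing property — face is down AND rank ≤ 7 — holds for all the 'Match' cases and none of the 'No match' cases.
Match: {rank=2, mark=dot, row=4, suit=clubs, face=down}, since face is down, rank = 2. Match: {rank=4, mark=cross, row=6, suit=diamonds, face=down}, since face is down, rank = 4. Match: {rank=6, mark=none, row=2, suit=diamonds, face=down}, since face is down, rank = 6. No match: {rank=11, mark=none, row=2, suit=diamonds, face=up}, since face is up, rank = 11.

Match, Match, Match, No match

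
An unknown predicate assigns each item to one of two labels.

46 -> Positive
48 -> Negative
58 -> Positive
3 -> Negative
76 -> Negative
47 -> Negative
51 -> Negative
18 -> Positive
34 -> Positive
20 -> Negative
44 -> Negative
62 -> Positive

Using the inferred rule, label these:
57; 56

Negative, Negative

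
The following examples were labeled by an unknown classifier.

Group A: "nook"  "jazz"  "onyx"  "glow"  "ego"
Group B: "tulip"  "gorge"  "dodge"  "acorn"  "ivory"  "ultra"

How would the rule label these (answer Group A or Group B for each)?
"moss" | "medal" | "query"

The simplest hypothesis consistent with all the labels is: length ≤ 4.
"moss" → length 4 → Group A. "medal" → length 5 → Group B. "query" → length 5 → Group B.

Group A, Group B, Group B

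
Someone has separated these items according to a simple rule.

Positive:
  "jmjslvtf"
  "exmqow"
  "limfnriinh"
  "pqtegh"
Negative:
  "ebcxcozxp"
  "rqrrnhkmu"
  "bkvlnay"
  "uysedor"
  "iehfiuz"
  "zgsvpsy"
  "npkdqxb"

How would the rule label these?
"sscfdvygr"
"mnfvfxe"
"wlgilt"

Negative, Negative, Positive

The pattern is that an item is 'Positive' exactly when: even length.
"sscfdvygr": Negative (length 9). "mnfvfxe": Negative (length 7). "wlgilt": Positive (length 6).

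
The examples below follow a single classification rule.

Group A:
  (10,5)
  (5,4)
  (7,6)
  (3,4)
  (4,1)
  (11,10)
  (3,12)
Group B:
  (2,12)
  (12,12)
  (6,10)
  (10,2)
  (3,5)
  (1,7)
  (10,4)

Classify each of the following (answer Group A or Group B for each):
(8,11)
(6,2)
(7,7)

Group A, Group B, Group B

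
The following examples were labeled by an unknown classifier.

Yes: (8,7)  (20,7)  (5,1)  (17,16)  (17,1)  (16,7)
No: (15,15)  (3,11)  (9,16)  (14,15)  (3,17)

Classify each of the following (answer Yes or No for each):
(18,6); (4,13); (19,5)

Yes, No, Yes

Comparing the two groups points to one rule — first > second.
(18,6): 18 > 6, matches → Yes.
(4,13): 4 < 13, does not satisfy this → No.
(19,5): 19 > 5, matches → Yes.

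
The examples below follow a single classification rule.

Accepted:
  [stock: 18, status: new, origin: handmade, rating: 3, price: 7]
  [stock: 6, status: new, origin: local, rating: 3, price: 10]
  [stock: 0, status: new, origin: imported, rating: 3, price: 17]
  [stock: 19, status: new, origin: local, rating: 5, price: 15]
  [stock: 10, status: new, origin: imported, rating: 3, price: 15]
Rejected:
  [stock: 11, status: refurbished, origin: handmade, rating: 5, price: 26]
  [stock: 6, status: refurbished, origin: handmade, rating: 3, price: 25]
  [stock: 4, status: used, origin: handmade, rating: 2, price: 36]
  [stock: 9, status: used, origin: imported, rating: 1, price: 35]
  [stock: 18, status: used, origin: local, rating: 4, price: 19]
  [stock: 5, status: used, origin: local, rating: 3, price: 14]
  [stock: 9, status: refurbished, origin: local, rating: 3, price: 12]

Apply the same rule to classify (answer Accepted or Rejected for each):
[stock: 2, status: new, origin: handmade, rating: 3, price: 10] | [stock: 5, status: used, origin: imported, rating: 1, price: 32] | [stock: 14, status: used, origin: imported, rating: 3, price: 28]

Accepted, Rejected, Rejected

The rule appears to be: status is new.
[stock: 2, status: new, origin: handmade, rating: 3, price: 10] — status is new, hence Accepted. [stock: 5, status: used, origin: imported, rating: 1, price: 32] — status is used, hence Rejected. [stock: 14, status: used, origin: imported, rating: 3, price: 28] — status is used, hence Rejected.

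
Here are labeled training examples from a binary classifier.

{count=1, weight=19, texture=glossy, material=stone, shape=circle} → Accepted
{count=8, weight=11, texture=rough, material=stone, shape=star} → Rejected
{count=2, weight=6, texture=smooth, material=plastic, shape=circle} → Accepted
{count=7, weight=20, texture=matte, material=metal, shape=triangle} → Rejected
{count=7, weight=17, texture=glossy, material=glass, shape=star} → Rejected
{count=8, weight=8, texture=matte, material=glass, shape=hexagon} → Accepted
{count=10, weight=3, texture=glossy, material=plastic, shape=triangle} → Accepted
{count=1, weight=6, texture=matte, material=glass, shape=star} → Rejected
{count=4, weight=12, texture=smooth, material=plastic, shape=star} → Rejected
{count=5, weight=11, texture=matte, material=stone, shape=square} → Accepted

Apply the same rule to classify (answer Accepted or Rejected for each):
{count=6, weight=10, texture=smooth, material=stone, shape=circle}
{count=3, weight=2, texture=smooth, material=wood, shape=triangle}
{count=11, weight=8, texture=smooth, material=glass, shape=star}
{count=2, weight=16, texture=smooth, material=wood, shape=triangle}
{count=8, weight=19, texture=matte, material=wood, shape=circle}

Rule: shape is not star AND weight ≤ 19. This holds for each 'Accepted' example and fails for each 'Rejected' one.
{count=6, weight=10, texture=smooth, material=stone, shape=circle}: shape is circle, weight = 10, satisfies this → Accepted.
{count=3, weight=2, texture=smooth, material=wood, shape=triangle}: shape is triangle, weight = 2, satisfies this → Accepted.
{count=11, weight=8, texture=smooth, material=glass, shape=star}: shape is star, weight = 8, lacks this property → Rejected.
{count=2, weight=16, texture=smooth, material=wood, shape=triangle}: shape is triangle, weight = 16, satisfies this → Accepted.
{count=8, weight=19, texture=matte, material=wood, shape=circle}: shape is circle, weight = 19, satisfies this → Accepted.

Accepted, Accepted, Rejected, Accepted, Accepted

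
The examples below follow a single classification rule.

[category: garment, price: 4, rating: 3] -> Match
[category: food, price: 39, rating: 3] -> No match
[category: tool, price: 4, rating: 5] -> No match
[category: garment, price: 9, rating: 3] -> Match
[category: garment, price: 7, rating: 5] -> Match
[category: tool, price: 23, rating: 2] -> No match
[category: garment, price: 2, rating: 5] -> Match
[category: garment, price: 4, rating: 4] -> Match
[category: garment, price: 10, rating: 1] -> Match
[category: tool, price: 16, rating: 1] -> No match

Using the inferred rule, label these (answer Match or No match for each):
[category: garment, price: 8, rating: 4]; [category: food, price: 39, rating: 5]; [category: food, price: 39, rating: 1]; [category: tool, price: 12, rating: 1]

Match, No match, No match, No match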